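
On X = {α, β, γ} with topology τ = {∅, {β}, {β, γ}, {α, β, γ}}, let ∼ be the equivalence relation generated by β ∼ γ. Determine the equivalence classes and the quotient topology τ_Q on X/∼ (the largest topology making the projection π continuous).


X/∼ = {[α], [β=γ]}; |τ_Q| = 3.

Equivalence classes: [α], [β=γ].
Quotient map π: X → X/∼ sends α ↦ [α], β ↦ [β=γ], γ ↦ [β=γ].
For each subset V ⊆ X/∼, compute π^{-1}(V) ⊆ X and check whether π^{-1}(V) ∈ τ. V is open in τ_Q iff π^{-1}(V) ∈ τ.
  V = {}: π^{-1}(V) = ∅ ∈ τ ✓.
  V = {[α]}: π^{-1}(V) = {α} ∉ τ ✗.
  V = {[β=γ]}: π^{-1}(V) = {β, γ} ∈ τ ✓.
  V = {[α], [β=γ]}: π^{-1}(V) = {α, β, γ} ∈ τ ✓.
Open sets in the quotient: τ_Q = {{}, {[β=γ]}, {[α], [β=γ]}} (3 elements).


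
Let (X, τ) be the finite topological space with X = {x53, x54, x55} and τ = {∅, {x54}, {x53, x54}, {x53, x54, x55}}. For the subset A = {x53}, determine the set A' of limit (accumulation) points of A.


A' = {x55}

For each x ∈ X, list the open sets U ∈ τ with x ∈ U, then check whether U ∩ (A ∖ {x}) ≠ ∅ for every such U.
  x = x53: open {x53, x54} ∋ x has {x53, x54} ∩ (A ∖ {x53}) = ∅, so x is NOT a limit point.
  x = x54: open {x54} ∋ x has {x54} ∩ (A ∖ {x54}) = ∅, so x is NOT a limit point.
  x = x55: opens ∋ x are {x53, x54, x55}; each meets A ∖ {x55}, so x IS a limit point.
Collecting: A' = {x55}.


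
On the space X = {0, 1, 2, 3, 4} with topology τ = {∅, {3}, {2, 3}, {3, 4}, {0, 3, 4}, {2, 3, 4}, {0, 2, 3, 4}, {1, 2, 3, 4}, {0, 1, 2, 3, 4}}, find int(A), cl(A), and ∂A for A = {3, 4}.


int(A) = {3, 4}, cl(A) = {0, 1, 2, 3, 4}, ∂A = {0, 1, 2}.

Closed sets in (X, τ) are complements of opens:
  closed(X, τ) = {∅, {0}, {1}, {0, 1}, {1, 2}, {0, 1, 2}, {0, 1, 4}, {0, 1, 2, 4}, {0, 1, 2, 3, 4}}.
int(A) = ⋃ {U ∈ τ : U ⊆ A}. Opens contained in A: ∅, {3}, {3, 4}.
Taking the union of these: int(A) = {3, 4}.
cl(A) = ⋂ {C closed : A ⊆ C}. Closed sets containing A: {0, 1, 2, 3, 4}.
Intersecting these: cl(A) = {0, 1, 2, 3, 4}.
∂A = cl(A) ∖ int(A) = {0, 1, 2, 3, 4} ∖ {3, 4} = {0, 1, 2}.


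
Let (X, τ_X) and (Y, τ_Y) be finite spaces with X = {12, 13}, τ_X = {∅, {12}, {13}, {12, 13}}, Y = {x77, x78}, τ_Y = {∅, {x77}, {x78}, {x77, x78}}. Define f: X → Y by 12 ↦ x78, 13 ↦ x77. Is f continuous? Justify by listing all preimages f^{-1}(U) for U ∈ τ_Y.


f IS continuous.

Compute f^{-1}(U) for each U ∈ τ_Y:
  U = ∅: f^{-1}(U) = ∅ ∈ τ_X ✓.
  U = {x77}: f^{-1}(U) = {13} ∈ τ_X ✓.
  U = {x78}: f^{-1}(U) = {12} ∈ τ_X ✓.
  U = {x77, x78}: f^{-1}(U) = {12, 13} ∈ τ_X ✓.
Every preimage lies in τ_X, so f IS continuous.


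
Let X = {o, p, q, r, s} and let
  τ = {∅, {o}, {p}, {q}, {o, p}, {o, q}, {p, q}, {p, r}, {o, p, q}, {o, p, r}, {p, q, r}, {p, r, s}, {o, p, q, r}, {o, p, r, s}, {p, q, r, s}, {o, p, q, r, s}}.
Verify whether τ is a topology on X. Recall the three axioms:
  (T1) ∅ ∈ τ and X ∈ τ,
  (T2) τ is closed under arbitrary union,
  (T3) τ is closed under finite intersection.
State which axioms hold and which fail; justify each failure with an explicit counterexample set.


τ IS a topology on X.

Axiom (T1): ∅ ∈ τ? Yes; X ∈ τ? Yes.
Axiom (T2/T3): check pairwise unions and intersections of members of τ.
All pairwise intersections and unions checked — each lies in τ. Therefore τ satisfies (T1), (T2), (T3): it IS a topology on X.


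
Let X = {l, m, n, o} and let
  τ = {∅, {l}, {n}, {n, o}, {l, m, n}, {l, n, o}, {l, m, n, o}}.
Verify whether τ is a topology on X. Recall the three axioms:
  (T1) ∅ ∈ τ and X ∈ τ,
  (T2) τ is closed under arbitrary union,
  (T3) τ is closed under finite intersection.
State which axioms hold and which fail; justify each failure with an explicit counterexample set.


τ is NOT a topology on X.

Axiom (T1): ∅ ∈ τ? Yes; X ∈ τ? Yes.
Axiom (T2/T3): check pairwise unions and intersections of members of τ.
Counterexample for (T2): {l} ∪ {n} = {l, n} ∉ τ. Therefore τ is NOT a topology.


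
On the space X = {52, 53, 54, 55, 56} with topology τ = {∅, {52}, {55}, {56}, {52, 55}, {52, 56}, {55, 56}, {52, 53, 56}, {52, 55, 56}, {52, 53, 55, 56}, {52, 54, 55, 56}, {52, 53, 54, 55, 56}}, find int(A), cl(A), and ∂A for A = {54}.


int(A) = ∅, cl(A) = {54}, ∂A = {54}.

Closed sets in (X, τ) are complements of opens:
  closed(X, τ) = {∅, {53}, {54}, {53, 54}, {54, 55}, {52, 53, 54}, {53, 54, 55}, {53, 54, 56}, {52, 53, 54, 55}, {52, 53, 54, 56}, {53, 54, 55, 56}, {52, 53, 54, 55, 56}}.
int(A) = ⋃ {U ∈ τ : U ⊆ A}. Opens contained in A: ∅.
Taking the union of these: int(A) = ∅.
cl(A) = ⋂ {C closed : A ⊆ C}. Closed sets containing A: {54}, {53, 54}, {54, 55}, {52, 53, 54}, {53, 54, 55}, {53, 54, 56}, {52, 53, 54, 55}, {52, 53, 54, 56}, {53, 54, 55, 56}, {52, 53, 54, 55, 56}.
Intersecting these: cl(A) = {54}.
∂A = cl(A) ∖ int(A) = {54} ∖ ∅ = {54}.


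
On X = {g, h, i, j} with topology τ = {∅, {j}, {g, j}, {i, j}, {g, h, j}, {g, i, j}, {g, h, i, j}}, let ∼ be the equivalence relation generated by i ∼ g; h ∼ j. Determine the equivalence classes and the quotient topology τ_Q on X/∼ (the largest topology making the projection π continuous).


X/∼ = {[g=i], [h=j]}; |τ_Q| = 2.

Equivalence classes: [g=i], [h=j].
Quotient map π: X → X/∼ sends g ↦ [g=i], h ↦ [h=j], i ↦ [g=i], j ↦ [h=j].
For each subset V ⊆ X/∼, compute π^{-1}(V) ⊆ X and check whether π^{-1}(V) ∈ τ. V is open in τ_Q iff π^{-1}(V) ∈ τ.
  V = {}: π^{-1}(V) = ∅ ∈ τ ✓.
  V = {[g=i]}: π^{-1}(V) = {g, i} ∉ τ ✗.
  V = {[h=j]}: π^{-1}(V) = {h, j} ∉ τ ✗.
  V = {[g=i], [h=j]}: π^{-1}(V) = {g, h, i, j} ∈ τ ✓.
Open sets in the quotient: τ_Q = {{}, {[g=i], [h=j]}} (2 elements).


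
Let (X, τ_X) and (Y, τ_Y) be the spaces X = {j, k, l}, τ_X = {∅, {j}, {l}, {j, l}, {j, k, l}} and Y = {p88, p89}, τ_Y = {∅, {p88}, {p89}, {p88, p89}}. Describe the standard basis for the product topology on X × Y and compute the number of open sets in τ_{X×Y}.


Basis B = {∅ × ∅, {j} × {p88}, {j} × {p89}, {l} × {p88}, {l} × {p89}, {j} × {p88, p89}, {j, l} × {p88}, {j, l} × {p89}, {l} × {p88, p89}, {j, k, l} × {p88}, {j, k, l} × {p89}, {j, l} × {p88, p89}, {j, k, l} × {p88, p89}}; |τ_{X×Y}| = 25.

Enumerate products U × V with U ∈ τ_X, V ∈ τ_Y (deduplicated):
  ∅ × ∅ = {} (∅)
  {j} × {p88} = {(j,p88)}
  {j} × {p89} = {(j,p89)}
  {l} × {p88} = {(l,p88)}
  {l} × {p89} = {(l,p89)}
  {j} × {p88, p89} = {(j,p88), (j,p89)}
  {j, l} × {p88} = {(j,p88), (l,p88)}
  {j, l} × {p89} = {(j,p89), (l,p89)}
  {l} × {p88, p89} = {(l,p88), (l,p89)}
  {j, k, l} × {p88} = {(j,p88), (k,p88), (l,p88)}
  {j, k, l} × {p89} = {(j,p89), (k,p89), (l,p89)}
  {j, l} × {p88, p89} = {(j,p88), (j,p89), (l,p88), (l,p89)}
  {j, k, l} × {p88, p89} = {(j,p88), (j,p89), (k,p88), (k,p89), (l,p88), (l,p89)}
These 13 distinct sets form the basis B.
Close under arbitrary unions to get τ_{X×Y}; counting gives |τ_{X×Y}| = 25.


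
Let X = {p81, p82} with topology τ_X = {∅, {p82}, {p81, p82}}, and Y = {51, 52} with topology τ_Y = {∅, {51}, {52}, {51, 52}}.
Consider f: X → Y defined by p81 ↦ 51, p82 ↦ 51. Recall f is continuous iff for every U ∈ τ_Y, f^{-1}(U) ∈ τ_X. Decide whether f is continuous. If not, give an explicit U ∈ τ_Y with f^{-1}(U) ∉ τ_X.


f IS continuous.

Compute f^{-1}(U) for each U ∈ τ_Y:
  U = ∅: f^{-1}(U) = ∅ ∈ τ_X ✓.
  U = {51}: f^{-1}(U) = {p81, p82} ∈ τ_X ✓.
  U = {52}: f^{-1}(U) = ∅ ∈ τ_X ✓.
  U = {51, 52}: f^{-1}(U) = {p81, p82} ∈ τ_X ✓.
Every preimage lies in τ_X, so f IS continuous.


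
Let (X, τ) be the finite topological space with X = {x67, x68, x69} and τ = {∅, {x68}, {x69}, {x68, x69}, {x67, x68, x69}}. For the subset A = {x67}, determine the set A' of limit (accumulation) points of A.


A' = ∅

For each x ∈ X, list the open sets U ∈ τ with x ∈ U, then check whether U ∩ (A ∖ {x}) ≠ ∅ for every such U.
  x = x67: open {x67, x68, x69} ∋ x has {x67, x68, x69} ∩ (A ∖ {x67}) = ∅, so x is NOT a limit point.
  x = x68: open {x68} ∋ x has {x68} ∩ (A ∖ {x68}) = ∅, so x is NOT a limit point.
  x = x69: open {x69} ∋ x has {x69} ∩ (A ∖ {x69}) = ∅, so x is NOT a limit point.
Collecting: A' = ∅.


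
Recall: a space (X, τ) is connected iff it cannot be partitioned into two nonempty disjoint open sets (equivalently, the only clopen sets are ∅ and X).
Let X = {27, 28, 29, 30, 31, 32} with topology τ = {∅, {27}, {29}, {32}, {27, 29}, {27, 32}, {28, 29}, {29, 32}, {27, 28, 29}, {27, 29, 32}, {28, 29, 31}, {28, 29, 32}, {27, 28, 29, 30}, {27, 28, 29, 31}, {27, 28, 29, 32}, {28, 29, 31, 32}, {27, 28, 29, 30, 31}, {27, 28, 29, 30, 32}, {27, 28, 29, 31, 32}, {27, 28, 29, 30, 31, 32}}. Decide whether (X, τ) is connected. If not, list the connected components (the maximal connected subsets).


(X, τ) is disconnected; components = [{32}, {27, 28, 29, 30, 31}].

Find clopen sets (U ∈ τ with X ∖ U ∈ τ):
  U = ∅, X ∖ U = {27, 28, 29, 30, 31, 32} — both open, so U is clopen.
  U = {32}, X ∖ U = {27, 28, 29, 30, 31} — both open, so U is clopen.
  U = {27, 28, 29, 30, 31}, X ∖ U = {32} — both open, so U is clopen.
  U = {27, 28, 29, 30, 31, 32}, X ∖ U = ∅ — both open, so U is clopen.
Nontrivial clopen(s) exist: e.g. {32}. So (X, τ) is disconnected.
Compute connected components by grouping points that agree on all clopens:
  component: {32}
  component: {27, 28, 29, 30, 31}


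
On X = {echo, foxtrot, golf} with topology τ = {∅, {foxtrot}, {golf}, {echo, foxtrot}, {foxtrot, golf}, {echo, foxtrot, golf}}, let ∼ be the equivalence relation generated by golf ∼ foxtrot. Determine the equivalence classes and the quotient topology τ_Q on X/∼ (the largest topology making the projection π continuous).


X/∼ = {[echo], [foxtrot=golf]}; |τ_Q| = 3.

Equivalence classes: [echo], [foxtrot=golf].
Quotient map π: X → X/∼ sends echo ↦ [echo], foxtrot ↦ [foxtrot=golf], golf ↦ [foxtrot=golf].
For each subset V ⊆ X/∼, compute π^{-1}(V) ⊆ X and check whether π^{-1}(V) ∈ τ. V is open in τ_Q iff π^{-1}(V) ∈ τ.
  V = {}: π^{-1}(V) = ∅ ∈ τ ✓.
  V = {[echo]}: π^{-1}(V) = {echo} ∉ τ ✗.
  V = {[foxtrot=golf]}: π^{-1}(V) = {foxtrot, golf} ∈ τ ✓.
  V = {[echo], [foxtrot=golf]}: π^{-1}(V) = {echo, foxtrot, golf} ∈ τ ✓.
Open sets in the quotient: τ_Q = {{}, {[foxtrot=golf]}, {[echo], [foxtrot=golf]}} (3 elements).


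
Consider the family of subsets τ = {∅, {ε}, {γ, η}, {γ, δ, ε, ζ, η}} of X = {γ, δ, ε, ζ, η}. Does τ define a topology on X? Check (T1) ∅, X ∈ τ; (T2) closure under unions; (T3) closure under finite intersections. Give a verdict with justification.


τ is NOT a topology on X.

Axiom (T1): ∅ ∈ τ? Yes; X ∈ τ? Yes.
Axiom (T2/T3): check pairwise unions and intersections of members of τ.
Counterexample for (T2): {ε} ∪ {γ, η} = {γ, ε, η} ∉ τ. Therefore τ is NOT a topology.


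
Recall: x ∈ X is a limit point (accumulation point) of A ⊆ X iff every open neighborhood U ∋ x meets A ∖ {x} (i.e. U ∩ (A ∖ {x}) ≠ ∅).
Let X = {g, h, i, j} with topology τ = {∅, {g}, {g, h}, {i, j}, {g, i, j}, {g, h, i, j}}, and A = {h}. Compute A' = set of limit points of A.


A' = ∅

For each x ∈ X, list the open sets U ∈ τ with x ∈ U, then check whether U ∩ (A ∖ {x}) ≠ ∅ for every such U.
  x = g: open {g} ∋ x has {g} ∩ (A ∖ {g}) = ∅, so x is NOT a limit point.
  x = h: open {g, h} ∋ x has {g, h} ∩ (A ∖ {h}) = ∅, so x is NOT a limit point.
  x = i: open {i, j} ∋ x has {i, j} ∩ (A ∖ {i}) = ∅, so x is NOT a limit point.
  x = j: open {i, j} ∋ x has {i, j} ∩ (A ∖ {j}) = ∅, so x is NOT a limit point.
Collecting: A' = ∅.


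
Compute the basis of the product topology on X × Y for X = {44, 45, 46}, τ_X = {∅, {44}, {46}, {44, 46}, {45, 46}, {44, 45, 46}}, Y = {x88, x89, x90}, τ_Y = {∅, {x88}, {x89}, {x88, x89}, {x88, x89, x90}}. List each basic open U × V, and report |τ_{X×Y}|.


Basis B = {∅ × ∅, {44} × {x88}, {44} × {x89}, {46} × {x88}, {46} × {x89}, {44} × {x88, x89}, {44, 46} × {x88}, {44, 46} × {x89}, {45, 46} × {x88}, {45, 46} × {x89}, {46} × {x88, x89}, {44} × {x88, x89, x90}, {44, 45, 46} × {x88}, {44, 45, 46} × {x89}, {46} × {x88, x89, x90}, {44, 46} × {x88, x89}, {45, 46} × {x88, x89}, {44, 46} × {x88, x89, x90}, {44, 45, 46} × {x88, x89}, {45, 46} × {x88, x89, x90}, {44, 45, 46} × {x88, x89, x90}}; |τ_{X×Y}| = 70.

Enumerate products U × V with U ∈ τ_X, V ∈ τ_Y (deduplicated):
  ∅ × ∅ = {} (∅)
  {44} × {x88} = {(44,x88)}
  {44} × {x89} = {(44,x89)}
  {46} × {x88} = {(46,x88)}
  {46} × {x89} = {(46,x89)}
  {44} × {x88, x89} = {(44,x88), (44,x89)}
  {44, 46} × {x88} = {(44,x88), (46,x88)}
  {44, 46} × {x89} = {(44,x89), (46,x89)}
  {45, 46} × {x88} = {(45,x88), (46,x88)}
  {45, 46} × {x89} = {(45,x89), (46,x89)}
  {46} × {x88, x89} = {(46,x88), (46,x89)}
  {44} × {x88, x89, x90} = {(44,x88), (44,x89), (44,x90)}
  {44, 45, 46} × {x88} = {(44,x88), (45,x88), (46,x88)}
  {44, 45, 46} × {x89} = {(44,x89), (45,x89), (46,x89)}
  {46} × {x88, x89, x90} = {(46,x88), (46,x89), (46,x90)}
  {44, 46} × {x88, x89} = {(44,x88), (44,x89), (46,x88), (46,x89)}
  {45, 46} × {x88, x89} = {(45,x88), (45,x89), (46,x88), (46,x89)}
  {44, 46} × {x88, x89, x90} = {(44,x88), (44,x89), (44,x90), (46,x88), (46,x89), (46,x90)}
  {44, 45, 46} × {x88, x89} = {(44,x88), (44,x89), (45,x88), (45,x89), (46,x88), (46,x89)}
  {45, 46} × {x88, x89, x90} = {(45,x88), (45,x89), (45,x90), (46,x88), (46,x89), (46,x90)}
  {44, 45, 46} × {x88, x89, x90} = {(44,x88), (44,x89), (44,x90), (45,x88), (45,x89), (45,x90), (46,x88), (46,x89), (46,x90)}
These 21 distinct sets form the basis B.
Close under arbitrary unions to get τ_{X×Y}; counting gives |τ_{X×Y}| = 70.


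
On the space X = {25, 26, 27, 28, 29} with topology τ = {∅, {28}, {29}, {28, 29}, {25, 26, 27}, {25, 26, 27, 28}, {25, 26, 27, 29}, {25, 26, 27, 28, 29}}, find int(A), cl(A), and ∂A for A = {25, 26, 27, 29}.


int(A) = {25, 26, 27, 29}, cl(A) = {25, 26, 27, 29}, ∂A = ∅.

Closed sets in (X, τ) are complements of opens:
  closed(X, τ) = {∅, {28}, {29}, {28, 29}, {25, 26, 27}, {25, 26, 27, 28}, {25, 26, 27, 29}, {25, 26, 27, 28, 29}}.
int(A) = ⋃ {U ∈ τ : U ⊆ A}. Opens contained in A: ∅, {29}, {25, 26, 27}, {25, 26, 27, 29}.
Taking the union of these: int(A) = {25, 26, 27, 29}.
cl(A) = ⋂ {C closed : A ⊆ C}. Closed sets containing A: {25, 26, 27, 29}, {25, 26, 27, 28, 29}.
Intersecting these: cl(A) = {25, 26, 27, 29}.
∂A = cl(A) ∖ int(A) = {25, 26, 27, 29} ∖ {25, 26, 27, 29} = ∅.


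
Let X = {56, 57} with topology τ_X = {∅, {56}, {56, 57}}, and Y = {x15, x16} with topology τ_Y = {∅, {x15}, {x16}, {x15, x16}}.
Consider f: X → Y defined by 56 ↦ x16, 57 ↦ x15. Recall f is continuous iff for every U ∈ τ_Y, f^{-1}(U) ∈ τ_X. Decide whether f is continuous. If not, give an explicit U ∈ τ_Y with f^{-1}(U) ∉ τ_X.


f is NOT continuous.

Compute f^{-1}(U) for each U ∈ τ_Y:
  U = ∅: f^{-1}(U) = ∅ ∈ τ_X ✓.
  U = {x15}: f^{-1}(U) = {57} ∉ τ_X ✗.
  U = {x16}: f^{-1}(U) = {56} ∈ τ_X ✓.
  U = {x15, x16}: f^{-1}(U) = {56, 57} ∈ τ_X ✓.
Found U = {x15} with f^{-1}(U) = {57} not in τ_X. Therefore f is NOT continuous.


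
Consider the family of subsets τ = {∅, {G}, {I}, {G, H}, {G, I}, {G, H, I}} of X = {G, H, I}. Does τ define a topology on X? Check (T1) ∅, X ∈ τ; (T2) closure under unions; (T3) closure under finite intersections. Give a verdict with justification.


τ IS a topology on X.

Axiom (T1): ∅ ∈ τ? Yes; X ∈ τ? Yes.
Axiom (T2/T3): check pairwise unions and intersections of members of τ.
All pairwise intersections and unions checked — each lies in τ. Therefore τ satisfies (T1), (T2), (T3): it IS a topology on X.


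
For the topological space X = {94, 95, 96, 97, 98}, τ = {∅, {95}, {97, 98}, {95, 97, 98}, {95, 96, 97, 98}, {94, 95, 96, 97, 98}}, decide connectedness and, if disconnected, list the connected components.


(X, τ) is connected.

Find clopen sets (U ∈ τ with X ∖ U ∈ τ):
  U = ∅, X ∖ U = {94, 95, 96, 97, 98} — both open, so U is clopen.
  U = {94, 95, 96, 97, 98}, X ∖ U = ∅ — both open, so U is clopen.
Only trivial clopens (∅ and X) exist, so (X, τ) is connected.
Compute connected components by grouping points that agree on all clopens:
  component: {94, 95, 96, 97, 98}


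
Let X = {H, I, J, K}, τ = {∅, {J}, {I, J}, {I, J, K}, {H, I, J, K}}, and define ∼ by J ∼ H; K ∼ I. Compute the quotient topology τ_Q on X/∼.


X/∼ = {[H=J], [I=K]}; |τ_Q| = 2.

Equivalence classes: [H=J], [I=K].
Quotient map π: X → X/∼ sends H ↦ [H=J], I ↦ [I=K], J ↦ [H=J], K ↦ [I=K].
For each subset V ⊆ X/∼, compute π^{-1}(V) ⊆ X and check whether π^{-1}(V) ∈ τ. V is open in τ_Q iff π^{-1}(V) ∈ τ.
  V = {}: π^{-1}(V) = ∅ ∈ τ ✓.
  V = {[H=J]}: π^{-1}(V) = {H, J} ∉ τ ✗.
  V = {[I=K]}: π^{-1}(V) = {I, K} ∉ τ ✗.
  V = {[H=J], [I=K]}: π^{-1}(V) = {H, I, J, K} ∈ τ ✓.
Open sets in the quotient: τ_Q = {{}, {[H=J], [I=K]}} (2 elements).


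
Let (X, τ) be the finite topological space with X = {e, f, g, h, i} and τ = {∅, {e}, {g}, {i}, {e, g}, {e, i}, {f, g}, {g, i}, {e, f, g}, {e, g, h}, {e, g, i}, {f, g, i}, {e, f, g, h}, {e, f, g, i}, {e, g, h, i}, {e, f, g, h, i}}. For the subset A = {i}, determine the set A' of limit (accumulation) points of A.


A' = ∅

For each x ∈ X, list the open sets U ∈ τ with x ∈ U, then check whether U ∩ (A ∖ {x}) ≠ ∅ for every such U.
  x = e: open {e} ∋ x has {e} ∩ (A ∖ {e}) = ∅, so x is NOT a limit point.
  x = f: open {f, g} ∋ x has {f, g} ∩ (A ∖ {f}) = ∅, so x is NOT a limit point.
  x = g: open {g} ∋ x has {g} ∩ (A ∖ {g}) = ∅, so x is NOT a limit point.
  x = h: open {e, g, h} ∋ x has {e, g, h} ∩ (A ∖ {h}) = ∅, so x is NOT a limit point.
  x = i: open {i} ∋ x has {i} ∩ (A ∖ {i}) = ∅, so x is NOT a limit point.
Collecting: A' = ∅.


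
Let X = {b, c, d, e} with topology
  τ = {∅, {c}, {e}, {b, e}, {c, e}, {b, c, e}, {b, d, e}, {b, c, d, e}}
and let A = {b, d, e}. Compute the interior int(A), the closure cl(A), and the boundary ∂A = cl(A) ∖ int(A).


int(A) = {b, d, e}, cl(A) = {b, d, e}, ∂A = ∅.

Closed sets in (X, τ) are complements of opens:
  closed(X, τ) = {∅, {c}, {d}, {b, d}, {c, d}, {b, c, d}, {b, d, e}, {b, c, d, e}}.
int(A) = ⋃ {U ∈ τ : U ⊆ A}. Opens contained in A: ∅, {e}, {b, e}, {b, d, e}.
Taking the union of these: int(A) = {b, d, e}.
cl(A) = ⋂ {C closed : A ⊆ C}. Closed sets containing A: {b, d, e}, {b, c, d, e}.
Intersecting these: cl(A) = {b, d, e}.
∂A = cl(A) ∖ int(A) = {b, d, e} ∖ {b, d, e} = ∅.


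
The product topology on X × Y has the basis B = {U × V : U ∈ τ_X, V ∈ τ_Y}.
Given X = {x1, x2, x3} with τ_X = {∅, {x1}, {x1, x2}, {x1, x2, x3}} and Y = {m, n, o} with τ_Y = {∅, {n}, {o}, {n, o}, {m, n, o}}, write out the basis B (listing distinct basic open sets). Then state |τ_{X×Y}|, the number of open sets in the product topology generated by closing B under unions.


Basis B = {∅ × ∅, {x1} × {n}, {x1} × {o}, {x1} × {n, o}, {x1, x2} × {n}, {x1, x2} × {o}, {x1} × {m, n, o}, {x1, x2, x3} × {n}, {x1, x2, x3} × {o}, {x1, x2} × {n, o}, {x1, x2} × {m, n, o}, {x1, x2, x3} × {n, o}, {x1, x2, x3} × {m, n, o}}; |τ_{X×Y}| = 30.

Enumerate products U × V with U ∈ τ_X, V ∈ τ_Y (deduplicated):
  ∅ × ∅ = {} (∅)
  {x1} × {n} = {(x1,n)}
  {x1} × {o} = {(x1,o)}
  {x1} × {n, o} = {(x1,n), (x1,o)}
  {x1, x2} × {n} = {(x1,n), (x2,n)}
  {x1, x2} × {o} = {(x1,o), (x2,o)}
  {x1} × {m, n, o} = {(x1,m), (x1,n), (x1,o)}
  {x1, x2, x3} × {n} = {(x1,n), (x2,n), (x3,n)}
  {x1, x2, x3} × {o} = {(x1,o), (x2,o), (x3,o)}
  {x1, x2} × {n, o} = {(x1,n), (x1,o), (x2,n), (x2,o)}
  {x1, x2} × {m, n, o} = {(x1,m), (x1,n), (x1,o), (x2,m), (x2,n), (x2,o)}
  {x1, x2, x3} × {n, o} = {(x1,n), (x1,o), (x2,n), (x2,o), (x3,n), (x3,o)}
  {x1, x2, x3} × {m, n, o} = {(x1,m), (x1,n), (x1,o), (x2,m), (x2,n), (x2,o), (x3,m), (x3,n), (x3,o)}
These 13 distinct sets form the basis B.
Close under arbitrary unions to get τ_{X×Y}; counting gives |τ_{X×Y}| = 30.


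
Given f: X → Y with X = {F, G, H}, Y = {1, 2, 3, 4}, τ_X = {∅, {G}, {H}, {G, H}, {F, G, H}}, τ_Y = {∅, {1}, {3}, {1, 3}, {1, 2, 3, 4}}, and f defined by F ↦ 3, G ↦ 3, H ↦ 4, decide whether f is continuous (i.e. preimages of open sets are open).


f is NOT continuous.

Compute f^{-1}(U) for each U ∈ τ_Y:
  U = ∅: f^{-1}(U) = ∅ ∈ τ_X ✓.
  U = {1}: f^{-1}(U) = ∅ ∈ τ_X ✓.
  U = {3}: f^{-1}(U) = {F, G} ∉ τ_X ✗.
  U = {1, 3}: f^{-1}(U) = {F, G} ∉ τ_X ✗.
  U = {1, 2, 3, 4}: f^{-1}(U) = {F, G, H} ∈ τ_X ✓.
Found U = {3} with f^{-1}(U) = {F, G} not in τ_X. Therefore f is NOT continuous.


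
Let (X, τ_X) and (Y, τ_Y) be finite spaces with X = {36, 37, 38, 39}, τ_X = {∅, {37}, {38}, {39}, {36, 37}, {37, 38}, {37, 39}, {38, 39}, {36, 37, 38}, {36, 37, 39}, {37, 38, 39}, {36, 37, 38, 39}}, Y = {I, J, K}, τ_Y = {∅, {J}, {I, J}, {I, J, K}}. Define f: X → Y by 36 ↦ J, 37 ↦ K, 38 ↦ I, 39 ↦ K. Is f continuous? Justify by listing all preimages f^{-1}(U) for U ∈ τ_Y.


f is NOT continuous.

Compute f^{-1}(U) for each U ∈ τ_Y:
  U = ∅: f^{-1}(U) = ∅ ∈ τ_X ✓.
  U = {J}: f^{-1}(U) = {36} ∉ τ_X ✗.
  U = {I, J}: f^{-1}(U) = {36, 38} ∉ τ_X ✗.
  U = {I, J, K}: f^{-1}(U) = {36, 37, 38, 39} ∈ τ_X ✓.
Found U = {J} with f^{-1}(U) = {36} not in τ_X. Therefore f is NOT continuous.


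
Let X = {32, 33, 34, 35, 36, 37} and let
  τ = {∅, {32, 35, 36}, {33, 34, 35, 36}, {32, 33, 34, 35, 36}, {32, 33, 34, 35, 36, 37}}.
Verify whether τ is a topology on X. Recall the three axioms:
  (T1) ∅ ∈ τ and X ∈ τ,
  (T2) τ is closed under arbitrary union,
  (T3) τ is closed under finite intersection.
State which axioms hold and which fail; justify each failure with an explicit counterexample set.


τ is NOT a topology on X.

Axiom (T1): ∅ ∈ τ? Yes; X ∈ τ? Yes.
Axiom (T2/T3): check pairwise unions and intersections of members of τ.
Counterexample for (T3): {32, 35, 36} ∩ {33, 34, 35, 36} = {35, 36} ∉ τ. Therefore τ is NOT a topology.


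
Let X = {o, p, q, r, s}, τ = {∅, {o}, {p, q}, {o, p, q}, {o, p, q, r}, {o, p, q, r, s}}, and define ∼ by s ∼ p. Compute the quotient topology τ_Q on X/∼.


X/∼ = {[o], [p=s], [q], [r]}; |τ_Q| = 3.

Equivalence classes: [o], [p=s], [q], [r].
Quotient map π: X → X/∼ sends o ↦ [o], p ↦ [p=s], q ↦ [q], r ↦ [r], s ↦ [p=s].
For each subset V ⊆ X/∼, compute π^{-1}(V) ⊆ X and check whether π^{-1}(V) ∈ τ. V is open in τ_Q iff π^{-1}(V) ∈ τ.
  V = {}: π^{-1}(V) = ∅ ∈ τ ✓.
  V = {[o]}: π^{-1}(V) = {o} ∈ τ ✓.
  V = {[p=s]}: π^{-1}(V) = {p, s} ∉ τ ✗.
  V = {[o], [p=s]}: π^{-1}(V) = {o, p, s} ∉ τ ✗.
  V = {[q]}: π^{-1}(V) = {q} ∉ τ ✗.
  V = {[o], [q]}: π^{-1}(V) = {o, q} ∉ τ ✗.
  V = {[p=s], [q]}: π^{-1}(V) = {p, q, s} ∉ τ ✗.
  V = {[o], [p=s], [q]}: π^{-1}(V) = {o, p, q, s} ∉ τ ✗.
  V = {[r]}: π^{-1}(V) = {r} ∉ τ ✗.
  V = {[o], [r]}: π^{-1}(V) = {o, r} ∉ τ ✗.
  V = {[p=s], [r]}: π^{-1}(V) = {p, r, s} ∉ τ ✗.
  V = {[o], [p=s], [r]}: π^{-1}(V) = {o, p, r, s} ∉ τ ✗.
  V = {[q], [r]}: π^{-1}(V) = {q, r} ∉ τ ✗.
  V = {[o], [q], [r]}: π^{-1}(V) = {o, q, r} ∉ τ ✗.
  V = {[p=s], [q], [r]}: π^{-1}(V) = {p, q, r, s} ∉ τ ✗.
  V = {[o], [p=s], [q], [r]}: π^{-1}(V) = {o, p, q, r, s} ∈ τ ✓.
Open sets in the quotient: τ_Q = {{}, {[o]}, {[o], [p=s], [q], [r]}} (3 elements).


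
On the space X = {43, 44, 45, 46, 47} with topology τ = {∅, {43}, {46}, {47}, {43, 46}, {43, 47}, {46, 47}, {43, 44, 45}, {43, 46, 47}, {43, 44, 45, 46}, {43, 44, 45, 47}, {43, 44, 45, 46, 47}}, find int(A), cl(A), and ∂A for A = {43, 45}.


int(A) = {43}, cl(A) = {43, 44, 45}, ∂A = {44, 45}.

Closed sets in (X, τ) are complements of opens:
  closed(X, τ) = {∅, {46}, {47}, {44, 45}, {46, 47}, {43, 44, 45}, {44, 45, 46}, {44, 45, 47}, {43, 44, 45, 46}, {43, 44, 45, 47}, {44, 45, 46, 47}, {43, 44, 45, 46, 47}}.
int(A) = ⋃ {U ∈ τ : U ⊆ A}. Opens contained in A: ∅, {43}.
Taking the union of these: int(A) = {43}.
cl(A) = ⋂ {C closed : A ⊆ C}. Closed sets containing A: {43, 44, 45}, {43, 44, 45, 46}, {43, 44, 45, 47}, {43, 44, 45, 46, 47}.
Intersecting these: cl(A) = {43, 44, 45}.
∂A = cl(A) ∖ int(A) = {43, 44, 45} ∖ {43} = {44, 45}.


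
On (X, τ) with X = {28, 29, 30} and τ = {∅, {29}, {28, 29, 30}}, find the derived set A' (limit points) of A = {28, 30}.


A' = {28, 30}

For each x ∈ X, list the open sets U ∈ τ with x ∈ U, then check whether U ∩ (A ∖ {x}) ≠ ∅ for every such U.
  x = 28: opens ∋ x are {28, 29, 30}; each meets A ∖ {28}, so x IS a limit point.
  x = 29: open {29} ∋ x has {29} ∩ (A ∖ {29}) = ∅, so x is NOT a limit point.
  x = 30: opens ∋ x are {28, 29, 30}; each meets A ∖ {30}, so x IS a limit point.
Collecting: A' = {28, 30}.


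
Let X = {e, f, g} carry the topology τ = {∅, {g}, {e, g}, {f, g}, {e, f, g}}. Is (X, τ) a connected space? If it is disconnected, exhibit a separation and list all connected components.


(X, τ) is connected.

Find clopen sets (U ∈ τ with X ∖ U ∈ τ):
  U = ∅, X ∖ U = {e, f, g} — both open, so U is clopen.
  U = {e, f, g}, X ∖ U = ∅ — both open, so U is clopen.
Only trivial clopens (∅ and X) exist, so (X, τ) is connected.
Compute connected components by grouping points that agree on all clopens:
  component: {e, f, g}


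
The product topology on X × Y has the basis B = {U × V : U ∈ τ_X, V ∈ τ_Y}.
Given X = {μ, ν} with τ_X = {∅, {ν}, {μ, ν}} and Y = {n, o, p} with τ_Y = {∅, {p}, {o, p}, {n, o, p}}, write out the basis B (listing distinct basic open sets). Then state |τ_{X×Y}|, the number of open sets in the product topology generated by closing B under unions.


Basis B = {∅ × ∅, {ν} × {p}, {μ, ν} × {p}, {ν} × {o, p}, {ν} × {n, o, p}, {μ, ν} × {o, p}, {μ, ν} × {n, o, p}}; |τ_{X×Y}| = 10.

Enumerate products U × V with U ∈ τ_X, V ∈ τ_Y (deduplicated):
  ∅ × ∅ = {} (∅)
  {ν} × {p} = {(ν,p)}
  {μ, ν} × {p} = {(μ,p), (ν,p)}
  {ν} × {o, p} = {(ν,o), (ν,p)}
  {ν} × {n, o, p} = {(ν,n), (ν,o), (ν,p)}
  {μ, ν} × {o, p} = {(μ,o), (μ,p), (ν,o), (ν,p)}
  {μ, ν} × {n, o, p} = {(μ,n), (μ,o), (μ,p), (ν,n), (ν,o), (ν,p)}
These 7 distinct sets form the basis B.
Close under arbitrary unions to get τ_{X×Y}; counting gives |τ_{X×Y}| = 10.


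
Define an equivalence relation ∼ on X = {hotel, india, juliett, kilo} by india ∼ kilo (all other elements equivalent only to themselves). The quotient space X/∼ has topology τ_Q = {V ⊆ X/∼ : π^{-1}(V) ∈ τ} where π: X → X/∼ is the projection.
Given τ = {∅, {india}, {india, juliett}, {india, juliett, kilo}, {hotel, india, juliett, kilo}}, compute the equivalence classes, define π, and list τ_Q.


X/∼ = {[hotel], [india=kilo], [juliett]}; |τ_Q| = 3.

Equivalence classes: [hotel], [india=kilo], [juliett].
Quotient map π: X → X/∼ sends hotel ↦ [hotel], india ↦ [india=kilo], juliett ↦ [juliett], kilo ↦ [india=kilo].
For each subset V ⊆ X/∼, compute π^{-1}(V) ⊆ X and check whether π^{-1}(V) ∈ τ. V is open in τ_Q iff π^{-1}(V) ∈ τ.
  V = {}: π^{-1}(V) = ∅ ∈ τ ✓.
  V = {[hotel]}: π^{-1}(V) = {hotel} ∉ τ ✗.
  V = {[india=kilo]}: π^{-1}(V) = {india, kilo} ∉ τ ✗.
  V = {[hotel], [india=kilo]}: π^{-1}(V) = {hotel, india, kilo} ∉ τ ✗.
  V = {[juliett]}: π^{-1}(V) = {juliett} ∉ τ ✗.
  V = {[hotel], [juliett]}: π^{-1}(V) = {hotel, juliett} ∉ τ ✗.
  V = {[india=kilo], [juliett]}: π^{-1}(V) = {india, juliett, kilo} ∈ τ ✓.
  V = {[hotel], [india=kilo], [juliett]}: π^{-1}(V) = {hotel, india, juliett, kilo} ∈ τ ✓.
Open sets in the quotient: τ_Q = {{}, {[india=kilo], [juliett]}, {[hotel], [india=kilo], [juliett]}} (3 elements).


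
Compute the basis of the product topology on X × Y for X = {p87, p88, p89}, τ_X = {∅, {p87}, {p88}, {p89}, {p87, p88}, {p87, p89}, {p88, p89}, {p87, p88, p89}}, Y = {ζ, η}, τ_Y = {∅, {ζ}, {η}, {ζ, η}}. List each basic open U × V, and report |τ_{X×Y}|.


Basis B = {∅ × ∅, {p87} × {ζ}, {p87} × {η}, {p88} × {ζ}, {p88} × {η}, {p89} × {ζ}, {p89} × {η}, {p87} × {ζ, η}, {p87, p88} × {ζ}, {p87, p89} × {ζ}, {p87, p88} × {η}, {p87, p89} × {η}, {p88} × {ζ, η}, {p88, p89} × {ζ}, {p88, p89} × {η}, {p89} × {ζ, η}, {p87, p88, p89} × {ζ}, {p87, p88, p89} × {η}, {p87, p88} × {ζ, η}, {p87, p89} × {ζ, η}, {p88, p89} × {ζ, η}, {p87, p88, p89} × {ζ, η}}; |τ_{X×Y}| = 64.

Enumerate products U × V with U ∈ τ_X, V ∈ τ_Y (deduplicated):
  ∅ × ∅ = {} (∅)
  {p87} × {ζ} = {(p87,ζ)}
  {p87} × {η} = {(p87,η)}
  {p88} × {ζ} = {(p88,ζ)}
  {p88} × {η} = {(p88,η)}
  {p89} × {ζ} = {(p89,ζ)}
  {p89} × {η} = {(p89,η)}
  {p87} × {ζ, η} = {(p87,ζ), (p87,η)}
  {p87, p88} × {ζ} = {(p87,ζ), (p88,ζ)}
  {p87, p89} × {ζ} = {(p87,ζ), (p89,ζ)}
  {p87, p88} × {η} = {(p87,η), (p88,η)}
  {p87, p89} × {η} = {(p87,η), (p89,η)}
  {p88} × {ζ, η} = {(p88,ζ), (p88,η)}
  {p88, p89} × {ζ} = {(p88,ζ), (p89,ζ)}
  {p88, p89} × {η} = {(p88,η), (p89,η)}
  {p89} × {ζ, η} = {(p89,ζ), (p89,η)}
  {p87, p88, p89} × {ζ} = {(p87,ζ), (p88,ζ), (p89,ζ)}
  {p87, p88, p89} × {η} = {(p87,η), (p88,η), (p89,η)}
  {p87, p88} × {ζ, η} = {(p87,ζ), (p87,η), (p88,ζ), (p88,η)}
  {p87, p89} × {ζ, η} = {(p87,ζ), (p87,η), (p89,ζ), (p89,η)}
  {p88, p89} × {ζ, η} = {(p88,ζ), (p88,η), (p89,ζ), (p89,η)}
  {p87, p88, p89} × {ζ, η} = {(p87,ζ), (p87,η), (p88,ζ), (p88,η), (p89,ζ), (p89,η)}
These 22 distinct sets form the basis B.
Close under arbitrary unions to get τ_{X×Y}; counting gives |τ_{X×Y}| = 64.


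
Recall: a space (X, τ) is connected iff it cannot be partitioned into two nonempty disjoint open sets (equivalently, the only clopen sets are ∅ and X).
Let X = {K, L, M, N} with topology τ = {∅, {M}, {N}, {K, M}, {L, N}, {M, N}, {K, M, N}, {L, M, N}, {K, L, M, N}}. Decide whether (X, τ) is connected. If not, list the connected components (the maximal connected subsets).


(X, τ) is disconnected; components = [{K, M}, {L, N}].

Find clopen sets (U ∈ τ with X ∖ U ∈ τ):
  U = ∅, X ∖ U = {K, L, M, N} — both open, so U is clopen.
  U = {K, M}, X ∖ U = {L, N} — both open, so U is clopen.
  U = {L, N}, X ∖ U = {K, M} — both open, so U is clopen.
  U = {K, L, M, N}, X ∖ U = ∅ — both open, so U is clopen.
Nontrivial clopen(s) exist: e.g. {K, M}. So (X, τ) is disconnected.
Compute connected components by grouping points that agree on all clopens:
  component: {K, M}
  component: {L, N}


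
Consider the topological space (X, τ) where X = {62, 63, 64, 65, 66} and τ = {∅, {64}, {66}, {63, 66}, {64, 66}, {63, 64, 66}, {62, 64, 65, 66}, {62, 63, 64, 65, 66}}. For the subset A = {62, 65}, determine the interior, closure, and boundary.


int(A) = ∅, cl(A) = {62, 65}, ∂A = {62, 65}.

Closed sets in (X, τ) are complements of opens:
  closed(X, τ) = {∅, {63}, {62, 65}, {62, 63, 65}, {62, 64, 65}, {62, 63, 64, 65}, {62, 63, 65, 66}, {62, 63, 64, 65, 66}}.
int(A) = ⋃ {U ∈ τ : U ⊆ A}. Opens contained in A: ∅.
Taking the union of these: int(A) = ∅.
cl(A) = ⋂ {C closed : A ⊆ C}. Closed sets containing A: {62, 65}, {62, 63, 65}, {62, 64, 65}, {62, 63, 64, 65}, {62, 63, 65, 66}, {62, 63, 64, 65, 66}.
Intersecting these: cl(A) = {62, 65}.
∂A = cl(A) ∖ int(A) = {62, 65} ∖ ∅ = {62, 65}.


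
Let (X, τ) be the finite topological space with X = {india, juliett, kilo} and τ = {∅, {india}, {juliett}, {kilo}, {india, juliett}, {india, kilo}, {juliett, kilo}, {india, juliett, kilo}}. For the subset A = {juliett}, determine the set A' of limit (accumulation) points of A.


A' = ∅

For each x ∈ X, list the open sets U ∈ τ with x ∈ U, then check whether U ∩ (A ∖ {x}) ≠ ∅ for every such U.
  x = india: open {india} ∋ x has {india} ∩ (A ∖ {india}) = ∅, so x is NOT a limit point.
  x = juliett: open {juliett} ∋ x has {juliett} ∩ (A ∖ {juliett}) = ∅, so x is NOT a limit point.
  x = kilo: open {kilo} ∋ x has {kilo} ∩ (A ∖ {kilo}) = ∅, so x is NOT a limit point.
Collecting: A' = ∅.


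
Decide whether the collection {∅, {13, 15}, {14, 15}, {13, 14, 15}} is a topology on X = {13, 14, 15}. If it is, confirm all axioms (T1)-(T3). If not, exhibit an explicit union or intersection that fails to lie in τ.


τ is NOT a topology on X.

Axiom (T1): ∅ ∈ τ? Yes; X ∈ τ? Yes.
Axiom (T2/T3): check pairwise unions and intersections of members of τ.
Counterexample for (T3): {13, 15} ∩ {14, 15} = {15} ∉ τ. Therefore τ is NOT a topology.


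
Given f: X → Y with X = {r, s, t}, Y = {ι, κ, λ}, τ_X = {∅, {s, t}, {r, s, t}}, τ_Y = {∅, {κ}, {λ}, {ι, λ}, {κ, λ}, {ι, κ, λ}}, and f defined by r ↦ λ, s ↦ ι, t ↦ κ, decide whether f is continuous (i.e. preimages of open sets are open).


f is NOT continuous.

Compute f^{-1}(U) for each U ∈ τ_Y:
  U = ∅: f^{-1}(U) = ∅ ∈ τ_X ✓.
  U = {κ}: f^{-1}(U) = {t} ∉ τ_X ✗.
  U = {λ}: f^{-1}(U) = {r} ∉ τ_X ✗.
  U = {ι, λ}: f^{-1}(U) = {r, s} ∉ τ_X ✗.
  U = {κ, λ}: f^{-1}(U) = {r, t} ∉ τ_X ✗.
  U = {ι, κ, λ}: f^{-1}(U) = {r, s, t} ∈ τ_X ✓.
Found U = {κ} with f^{-1}(U) = {t} not in τ_X. Therefore f is NOT continuous.


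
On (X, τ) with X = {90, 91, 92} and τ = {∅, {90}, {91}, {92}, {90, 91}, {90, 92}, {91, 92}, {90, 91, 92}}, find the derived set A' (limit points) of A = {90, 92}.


A' = ∅

For each x ∈ X, list the open sets U ∈ τ with x ∈ U, then check whether U ∩ (A ∖ {x}) ≠ ∅ for every such U.
  x = 90: open {90} ∋ x has {90} ∩ (A ∖ {90}) = ∅, so x is NOT a limit point.
  x = 91: open {91} ∋ x has {91} ∩ (A ∖ {91}) = ∅, so x is NOT a limit point.
  x = 92: open {92} ∋ x has {92} ∩ (A ∖ {92}) = ∅, so x is NOT a limit point.
Collecting: A' = ∅.


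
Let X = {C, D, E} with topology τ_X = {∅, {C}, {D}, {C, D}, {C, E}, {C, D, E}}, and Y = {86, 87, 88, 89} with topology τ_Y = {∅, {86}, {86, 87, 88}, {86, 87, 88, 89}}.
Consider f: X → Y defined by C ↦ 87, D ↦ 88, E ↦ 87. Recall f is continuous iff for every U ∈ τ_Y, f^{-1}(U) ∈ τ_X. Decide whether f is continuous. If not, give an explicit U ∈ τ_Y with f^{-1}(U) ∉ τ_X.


f IS continuous.

Compute f^{-1}(U) for each U ∈ τ_Y:
  U = ∅: f^{-1}(U) = ∅ ∈ τ_X ✓.
  U = {86}: f^{-1}(U) = ∅ ∈ τ_X ✓.
  U = {86, 87, 88}: f^{-1}(U) = {C, D, E} ∈ τ_X ✓.
  U = {86, 87, 88, 89}: f^{-1}(U) = {C, D, E} ∈ τ_X ✓.
Every preimage lies in τ_X, so f IS continuous.


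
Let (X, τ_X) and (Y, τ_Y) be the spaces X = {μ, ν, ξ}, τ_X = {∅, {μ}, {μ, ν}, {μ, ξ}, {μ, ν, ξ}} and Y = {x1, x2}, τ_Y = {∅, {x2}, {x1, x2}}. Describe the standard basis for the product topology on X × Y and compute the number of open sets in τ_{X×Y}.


Basis B = {∅ × ∅, {μ} × {x2}, {μ} × {x1, x2}, {μ, ν} × {x2}, {μ, ξ} × {x2}, {μ, ν, ξ} × {x2}, {μ, ν} × {x1, x2}, {μ, ξ} × {x1, x2}, {μ, ν, ξ} × {x1, x2}}; |τ_{X×Y}| = 14.

Enumerate products U × V with U ∈ τ_X, V ∈ τ_Y (deduplicated):
  ∅ × ∅ = {} (∅)
  {μ} × {x2} = {(μ,x2)}
  {μ} × {x1, x2} = {(μ,x1), (μ,x2)}
  {μ, ν} × {x2} = {(μ,x2), (ν,x2)}
  {μ, ξ} × {x2} = {(μ,x2), (ξ,x2)}
  {μ, ν, ξ} × {x2} = {(μ,x2), (ν,x2), (ξ,x2)}
  {μ, ν} × {x1, x2} = {(μ,x1), (μ,x2), (ν,x1), (ν,x2)}
  {μ, ξ} × {x1, x2} = {(μ,x1), (μ,x2), (ξ,x1), (ξ,x2)}
  {μ, ν, ξ} × {x1, x2} = {(μ,x1), (μ,x2), (ν,x1), (ν,x2), (ξ,x1), (ξ,x2)}
These 9 distinct sets form the basis B.
Close under arbitrary unions to get τ_{X×Y}; counting gives |τ_{X×Y}| = 14.


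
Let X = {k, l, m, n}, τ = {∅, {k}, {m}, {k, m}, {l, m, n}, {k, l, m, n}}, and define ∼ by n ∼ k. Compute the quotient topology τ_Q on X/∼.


X/∼ = {[k=n], [l], [m]}; |τ_Q| = 3.

Equivalence classes: [k=n], [l], [m].
Quotient map π: X → X/∼ sends k ↦ [k=n], l ↦ [l], m ↦ [m], n ↦ [k=n].
For each subset V ⊆ X/∼, compute π^{-1}(V) ⊆ X and check whether π^{-1}(V) ∈ τ. V is open in τ_Q iff π^{-1}(V) ∈ τ.
  V = {}: π^{-1}(V) = ∅ ∈ τ ✓.
  V = {[k=n]}: π^{-1}(V) = {k, n} ∉ τ ✗.
  V = {[l]}: π^{-1}(V) = {l} ∉ τ ✗.
  V = {[k=n], [l]}: π^{-1}(V) = {k, l, n} ∉ τ ✗.
  V = {[m]}: π^{-1}(V) = {m} ∈ τ ✓.
  V = {[k=n], [m]}: π^{-1}(V) = {k, m, n} ∉ τ ✗.
  V = {[l], [m]}: π^{-1}(V) = {l, m} ∉ τ ✗.
  V = {[k=n], [l], [m]}: π^{-1}(V) = {k, l, m, n} ∈ τ ✓.
Open sets in the quotient: τ_Q = {{}, {[m]}, {[k=n], [l], [m]}} (3 elements).


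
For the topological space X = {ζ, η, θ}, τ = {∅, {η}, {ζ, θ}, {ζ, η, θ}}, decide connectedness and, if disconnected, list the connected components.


(X, τ) is disconnected; components = [{η}, {ζ, θ}].

Find clopen sets (U ∈ τ with X ∖ U ∈ τ):
  U = ∅, X ∖ U = {ζ, η, θ} — both open, so U is clopen.
  U = {η}, X ∖ U = {ζ, θ} — both open, so U is clopen.
  U = {ζ, θ}, X ∖ U = {η} — both open, so U is clopen.
  U = {ζ, η, θ}, X ∖ U = ∅ — both open, so U is clopen.
Nontrivial clopen(s) exist: e.g. {η}. So (X, τ) is disconnected.
Compute connected components by grouping points that agree on all clopens:
  component: {η}
  component: {ζ, θ}


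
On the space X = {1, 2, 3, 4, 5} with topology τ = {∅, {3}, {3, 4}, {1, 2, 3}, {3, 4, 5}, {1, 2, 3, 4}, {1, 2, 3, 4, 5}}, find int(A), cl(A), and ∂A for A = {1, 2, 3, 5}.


int(A) = {1, 2, 3}, cl(A) = {1, 2, 3, 4, 5}, ∂A = {4, 5}.

Closed sets in (X, τ) are complements of opens:
  closed(X, τ) = {∅, {5}, {1, 2}, {4, 5}, {1, 2, 5}, {1, 2, 4, 5}, {1, 2, 3, 4, 5}}.
int(A) = ⋃ {U ∈ τ : U ⊆ A}. Opens contained in A: ∅, {3}, {1, 2, 3}.
Taking the union of these: int(A) = {1, 2, 3}.
cl(A) = ⋂ {C closed : A ⊆ C}. Closed sets containing A: {1, 2, 3, 4, 5}.
Intersecting these: cl(A) = {1, 2, 3, 4, 5}.
∂A = cl(A) ∖ int(A) = {1, 2, 3, 4, 5} ∖ {1, 2, 3} = {4, 5}.


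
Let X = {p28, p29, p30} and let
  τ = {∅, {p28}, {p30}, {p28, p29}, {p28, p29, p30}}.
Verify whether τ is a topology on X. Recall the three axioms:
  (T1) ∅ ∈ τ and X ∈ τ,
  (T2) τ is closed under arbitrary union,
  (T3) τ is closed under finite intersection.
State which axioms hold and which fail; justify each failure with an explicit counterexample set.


τ is NOT a topology on X.

Axiom (T1): ∅ ∈ τ? Yes; X ∈ τ? Yes.
Axiom (T2/T3): check pairwise unions and intersections of members of τ.
Counterexample for (T2): {p28} ∪ {p30} = {p28, p30} ∉ τ. Therefore τ is NOT a topology.


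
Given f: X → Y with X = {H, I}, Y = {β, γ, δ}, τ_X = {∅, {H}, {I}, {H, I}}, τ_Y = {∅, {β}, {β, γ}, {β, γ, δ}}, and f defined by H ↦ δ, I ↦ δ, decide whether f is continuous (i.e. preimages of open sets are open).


f IS continuous.

Compute f^{-1}(U) for each U ∈ τ_Y:
  U = ∅: f^{-1}(U) = ∅ ∈ τ_X ✓.
  U = {β}: f^{-1}(U) = ∅ ∈ τ_X ✓.
  U = {β, γ}: f^{-1}(U) = ∅ ∈ τ_X ✓.
  U = {β, γ, δ}: f^{-1}(U) = {H, I} ∈ τ_X ✓.
Every preimage lies in τ_X, so f IS continuous.


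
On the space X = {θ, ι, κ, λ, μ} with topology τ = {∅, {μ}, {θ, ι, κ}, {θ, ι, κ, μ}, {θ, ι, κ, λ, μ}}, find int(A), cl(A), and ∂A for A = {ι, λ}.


int(A) = ∅, cl(A) = {θ, ι, κ, λ}, ∂A = {θ, ι, κ, λ}.

Closed sets in (X, τ) are complements of opens:
  closed(X, τ) = {∅, {λ}, {λ, μ}, {θ, ι, κ, λ}, {θ, ι, κ, λ, μ}}.
int(A) = ⋃ {U ∈ τ : U ⊆ A}. Opens contained in A: ∅.
Taking the union of these: int(A) = ∅.
cl(A) = ⋂ {C closed : A ⊆ C}. Closed sets containing A: {θ, ι, κ, λ}, {θ, ι, κ, λ, μ}.
Intersecting these: cl(A) = {θ, ι, κ, λ}.
∂A = cl(A) ∖ int(A) = {θ, ι, κ, λ} ∖ ∅ = {θ, ι, κ, λ}.
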